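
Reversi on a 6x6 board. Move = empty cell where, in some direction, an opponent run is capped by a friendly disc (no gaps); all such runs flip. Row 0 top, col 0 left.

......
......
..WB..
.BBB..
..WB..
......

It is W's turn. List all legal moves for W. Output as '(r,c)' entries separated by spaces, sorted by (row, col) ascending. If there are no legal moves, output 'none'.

(1,2): no bracket -> illegal
(1,3): no bracket -> illegal
(1,4): no bracket -> illegal
(2,0): flips 1 -> legal
(2,1): no bracket -> illegal
(2,4): flips 2 -> legal
(3,0): no bracket -> illegal
(3,4): no bracket -> illegal
(4,0): flips 1 -> legal
(4,1): no bracket -> illegal
(4,4): flips 2 -> legal
(5,2): no bracket -> illegal
(5,3): no bracket -> illegal
(5,4): no bracket -> illegal

Answer: (2,0) (2,4) (4,0) (4,4)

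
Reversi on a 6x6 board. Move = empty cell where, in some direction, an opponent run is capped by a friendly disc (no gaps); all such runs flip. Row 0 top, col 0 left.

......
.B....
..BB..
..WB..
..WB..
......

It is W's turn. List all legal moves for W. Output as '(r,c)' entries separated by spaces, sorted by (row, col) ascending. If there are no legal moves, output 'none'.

Answer: (1,2) (1,4) (2,4) (3,4) (4,4) (5,4)

Derivation:
(0,0): no bracket -> illegal
(0,1): no bracket -> illegal
(0,2): no bracket -> illegal
(1,0): no bracket -> illegal
(1,2): flips 1 -> legal
(1,3): no bracket -> illegal
(1,4): flips 1 -> legal
(2,0): no bracket -> illegal
(2,1): no bracket -> illegal
(2,4): flips 1 -> legal
(3,1): no bracket -> illegal
(3,4): flips 1 -> legal
(4,4): flips 1 -> legal
(5,2): no bracket -> illegal
(5,3): no bracket -> illegal
(5,4): flips 1 -> legal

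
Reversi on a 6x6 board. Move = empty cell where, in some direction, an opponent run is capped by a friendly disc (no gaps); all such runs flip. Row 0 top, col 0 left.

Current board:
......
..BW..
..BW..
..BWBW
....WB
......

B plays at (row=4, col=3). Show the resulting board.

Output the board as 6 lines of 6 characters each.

Place B at (4,3); scan 8 dirs for brackets.
Dir NW: first cell 'B' (not opp) -> no flip
Dir N: opp run (3,3) (2,3) (1,3), next='.' -> no flip
Dir NE: first cell 'B' (not opp) -> no flip
Dir W: first cell '.' (not opp) -> no flip
Dir E: opp run (4,4) capped by B -> flip
Dir SW: first cell '.' (not opp) -> no flip
Dir S: first cell '.' (not opp) -> no flip
Dir SE: first cell '.' (not opp) -> no flip
All flips: (4,4)

Answer: ......
..BW..
..BW..
..BWBW
...BBB
......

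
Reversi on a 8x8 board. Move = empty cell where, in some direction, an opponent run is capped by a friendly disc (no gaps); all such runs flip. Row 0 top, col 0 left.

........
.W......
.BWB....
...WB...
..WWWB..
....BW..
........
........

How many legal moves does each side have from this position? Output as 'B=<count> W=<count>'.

-- B to move --
(0,0): no bracket -> illegal
(0,1): flips 1 -> legal
(0,2): no bracket -> illegal
(1,0): no bracket -> illegal
(1,2): no bracket -> illegal
(1,3): no bracket -> illegal
(2,0): no bracket -> illegal
(2,4): no bracket -> illegal
(3,1): no bracket -> illegal
(3,2): flips 2 -> legal
(3,5): no bracket -> illegal
(4,1): flips 3 -> legal
(4,6): no bracket -> illegal
(5,1): no bracket -> illegal
(5,2): flips 1 -> legal
(5,3): flips 2 -> legal
(5,6): flips 1 -> legal
(6,4): no bracket -> illegal
(6,5): flips 1 -> legal
(6,6): no bracket -> illegal
B mobility = 7
-- W to move --
(1,0): no bracket -> illegal
(1,2): no bracket -> illegal
(1,3): flips 1 -> legal
(1,4): no bracket -> illegal
(2,0): flips 1 -> legal
(2,4): flips 2 -> legal
(2,5): flips 1 -> legal
(3,0): no bracket -> illegal
(3,1): flips 1 -> legal
(3,2): no bracket -> illegal
(3,5): flips 2 -> legal
(3,6): no bracket -> illegal
(4,6): flips 1 -> legal
(5,3): flips 1 -> legal
(5,6): no bracket -> illegal
(6,3): no bracket -> illegal
(6,4): flips 1 -> legal
(6,5): flips 1 -> legal
W mobility = 10

Answer: B=7 W=10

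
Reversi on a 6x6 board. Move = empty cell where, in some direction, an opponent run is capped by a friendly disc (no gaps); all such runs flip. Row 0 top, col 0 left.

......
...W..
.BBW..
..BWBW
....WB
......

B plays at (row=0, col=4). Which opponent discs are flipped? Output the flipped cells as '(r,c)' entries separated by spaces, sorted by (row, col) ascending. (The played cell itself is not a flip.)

Dir NW: edge -> no flip
Dir N: edge -> no flip
Dir NE: edge -> no flip
Dir W: first cell '.' (not opp) -> no flip
Dir E: first cell '.' (not opp) -> no flip
Dir SW: opp run (1,3) capped by B -> flip
Dir S: first cell '.' (not opp) -> no flip
Dir SE: first cell '.' (not opp) -> no flip

Answer: (1,3)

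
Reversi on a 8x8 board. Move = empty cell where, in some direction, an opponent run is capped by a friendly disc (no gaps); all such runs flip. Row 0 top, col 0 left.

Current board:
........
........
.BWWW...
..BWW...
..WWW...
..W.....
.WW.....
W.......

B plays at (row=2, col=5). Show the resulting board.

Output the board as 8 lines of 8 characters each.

Answer: ........
........
.BBBBB..
..BWW...
..WWW...
..W.....
.WW.....
W.......

Derivation:
Place B at (2,5); scan 8 dirs for brackets.
Dir NW: first cell '.' (not opp) -> no flip
Dir N: first cell '.' (not opp) -> no flip
Dir NE: first cell '.' (not opp) -> no flip
Dir W: opp run (2,4) (2,3) (2,2) capped by B -> flip
Dir E: first cell '.' (not opp) -> no flip
Dir SW: opp run (3,4) (4,3) (5,2) (6,1) (7,0), next=edge -> no flip
Dir S: first cell '.' (not opp) -> no flip
Dir SE: first cell '.' (not opp) -> no flip
All flips: (2,2) (2,3) (2,4)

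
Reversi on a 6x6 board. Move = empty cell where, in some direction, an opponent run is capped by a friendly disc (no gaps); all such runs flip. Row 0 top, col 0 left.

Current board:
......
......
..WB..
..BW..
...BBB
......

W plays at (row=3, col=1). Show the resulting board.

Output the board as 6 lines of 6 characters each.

Place W at (3,1); scan 8 dirs for brackets.
Dir NW: first cell '.' (not opp) -> no flip
Dir N: first cell '.' (not opp) -> no flip
Dir NE: first cell 'W' (not opp) -> no flip
Dir W: first cell '.' (not opp) -> no flip
Dir E: opp run (3,2) capped by W -> flip
Dir SW: first cell '.' (not opp) -> no flip
Dir S: first cell '.' (not opp) -> no flip
Dir SE: first cell '.' (not opp) -> no flip
All flips: (3,2)

Answer: ......
......
..WB..
.WWW..
...BBB
......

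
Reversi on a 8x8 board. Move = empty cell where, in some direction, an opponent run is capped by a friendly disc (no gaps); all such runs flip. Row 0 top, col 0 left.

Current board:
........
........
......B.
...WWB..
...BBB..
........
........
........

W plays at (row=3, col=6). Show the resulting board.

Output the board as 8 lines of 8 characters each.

Place W at (3,6); scan 8 dirs for brackets.
Dir NW: first cell '.' (not opp) -> no flip
Dir N: opp run (2,6), next='.' -> no flip
Dir NE: first cell '.' (not opp) -> no flip
Dir W: opp run (3,5) capped by W -> flip
Dir E: first cell '.' (not opp) -> no flip
Dir SW: opp run (4,5), next='.' -> no flip
Dir S: first cell '.' (not opp) -> no flip
Dir SE: first cell '.' (not opp) -> no flip
All flips: (3,5)

Answer: ........
........
......B.
...WWWW.
...BBB..
........
........
........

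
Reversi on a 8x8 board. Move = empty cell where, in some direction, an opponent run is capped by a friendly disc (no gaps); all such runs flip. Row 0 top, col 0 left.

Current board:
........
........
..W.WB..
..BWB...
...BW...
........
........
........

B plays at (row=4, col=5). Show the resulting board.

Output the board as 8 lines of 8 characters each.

Answer: ........
........
..W.WB..
..BWB...
...BBB..
........
........
........

Derivation:
Place B at (4,5); scan 8 dirs for brackets.
Dir NW: first cell 'B' (not opp) -> no flip
Dir N: first cell '.' (not opp) -> no flip
Dir NE: first cell '.' (not opp) -> no flip
Dir W: opp run (4,4) capped by B -> flip
Dir E: first cell '.' (not opp) -> no flip
Dir SW: first cell '.' (not opp) -> no flip
Dir S: first cell '.' (not opp) -> no flip
Dir SE: first cell '.' (not opp) -> no flip
All flips: (4,4)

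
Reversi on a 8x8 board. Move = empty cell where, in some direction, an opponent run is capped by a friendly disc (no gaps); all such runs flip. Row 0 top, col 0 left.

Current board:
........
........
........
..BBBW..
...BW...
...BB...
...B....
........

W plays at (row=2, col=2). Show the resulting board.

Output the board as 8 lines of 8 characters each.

Place W at (2,2); scan 8 dirs for brackets.
Dir NW: first cell '.' (not opp) -> no flip
Dir N: first cell '.' (not opp) -> no flip
Dir NE: first cell '.' (not opp) -> no flip
Dir W: first cell '.' (not opp) -> no flip
Dir E: first cell '.' (not opp) -> no flip
Dir SW: first cell '.' (not opp) -> no flip
Dir S: opp run (3,2), next='.' -> no flip
Dir SE: opp run (3,3) capped by W -> flip
All flips: (3,3)

Answer: ........
........
..W.....
..BWBW..
...BW...
...BB...
...B....
........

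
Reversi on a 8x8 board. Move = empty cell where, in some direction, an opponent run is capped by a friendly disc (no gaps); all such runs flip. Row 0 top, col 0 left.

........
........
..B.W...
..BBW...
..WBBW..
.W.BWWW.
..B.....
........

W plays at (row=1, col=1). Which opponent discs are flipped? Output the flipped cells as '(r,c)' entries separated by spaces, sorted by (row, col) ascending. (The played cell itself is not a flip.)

Answer: (2,2) (3,3) (4,4)

Derivation:
Dir NW: first cell '.' (not opp) -> no flip
Dir N: first cell '.' (not opp) -> no flip
Dir NE: first cell '.' (not opp) -> no flip
Dir W: first cell '.' (not opp) -> no flip
Dir E: first cell '.' (not opp) -> no flip
Dir SW: first cell '.' (not opp) -> no flip
Dir S: first cell '.' (not opp) -> no flip
Dir SE: opp run (2,2) (3,3) (4,4) capped by W -> flip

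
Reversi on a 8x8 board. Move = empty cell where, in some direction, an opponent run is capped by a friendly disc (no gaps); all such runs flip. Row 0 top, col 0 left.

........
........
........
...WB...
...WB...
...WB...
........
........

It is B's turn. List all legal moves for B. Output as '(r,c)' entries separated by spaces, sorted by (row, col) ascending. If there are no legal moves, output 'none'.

(2,2): flips 1 -> legal
(2,3): no bracket -> illegal
(2,4): no bracket -> illegal
(3,2): flips 2 -> legal
(4,2): flips 1 -> legal
(5,2): flips 2 -> legal
(6,2): flips 1 -> legal
(6,3): no bracket -> illegal
(6,4): no bracket -> illegal

Answer: (2,2) (3,2) (4,2) (5,2) (6,2)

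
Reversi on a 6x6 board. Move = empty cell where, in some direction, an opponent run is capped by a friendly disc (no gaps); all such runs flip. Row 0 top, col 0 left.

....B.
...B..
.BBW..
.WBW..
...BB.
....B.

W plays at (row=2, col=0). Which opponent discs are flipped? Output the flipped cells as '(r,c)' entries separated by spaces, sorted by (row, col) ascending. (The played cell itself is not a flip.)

Dir NW: edge -> no flip
Dir N: first cell '.' (not opp) -> no flip
Dir NE: first cell '.' (not opp) -> no flip
Dir W: edge -> no flip
Dir E: opp run (2,1) (2,2) capped by W -> flip
Dir SW: edge -> no flip
Dir S: first cell '.' (not opp) -> no flip
Dir SE: first cell 'W' (not opp) -> no flip

Answer: (2,1) (2,2)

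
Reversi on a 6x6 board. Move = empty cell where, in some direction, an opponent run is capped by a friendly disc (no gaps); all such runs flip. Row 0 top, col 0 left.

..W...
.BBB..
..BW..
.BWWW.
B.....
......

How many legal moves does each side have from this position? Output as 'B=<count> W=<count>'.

Answer: B=6 W=7

Derivation:
-- B to move --
(0,1): no bracket -> illegal
(0,3): no bracket -> illegal
(1,4): no bracket -> illegal
(2,1): no bracket -> illegal
(2,4): flips 1 -> legal
(2,5): no bracket -> illegal
(3,5): flips 3 -> legal
(4,1): no bracket -> illegal
(4,2): flips 1 -> legal
(4,3): flips 2 -> legal
(4,4): flips 1 -> legal
(4,5): flips 2 -> legal
B mobility = 6
-- W to move --
(0,0): flips 2 -> legal
(0,1): flips 1 -> legal
(0,3): flips 1 -> legal
(0,4): no bracket -> illegal
(1,0): no bracket -> illegal
(1,4): no bracket -> illegal
(2,0): flips 1 -> legal
(2,1): flips 1 -> legal
(2,4): flips 1 -> legal
(3,0): flips 1 -> legal
(4,1): no bracket -> illegal
(4,2): no bracket -> illegal
(5,0): no bracket -> illegal
(5,1): no bracket -> illegal
W mobility = 7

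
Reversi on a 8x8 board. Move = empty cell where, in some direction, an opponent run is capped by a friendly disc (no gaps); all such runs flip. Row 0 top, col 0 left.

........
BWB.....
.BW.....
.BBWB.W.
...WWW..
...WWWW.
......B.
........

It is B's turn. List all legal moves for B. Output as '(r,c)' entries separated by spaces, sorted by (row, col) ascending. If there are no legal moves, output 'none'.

Answer: (0,0) (0,1) (1,3) (2,3) (4,6) (5,2) (6,4) (6,5) (6,7)

Derivation:
(0,0): flips 5 -> legal
(0,1): flips 1 -> legal
(0,2): no bracket -> illegal
(1,3): flips 1 -> legal
(2,0): no bracket -> illegal
(2,3): flips 1 -> legal
(2,4): no bracket -> illegal
(2,5): no bracket -> illegal
(2,6): no bracket -> illegal
(2,7): no bracket -> illegal
(3,5): no bracket -> illegal
(3,7): no bracket -> illegal
(4,2): no bracket -> illegal
(4,6): flips 1 -> legal
(4,7): no bracket -> illegal
(5,2): flips 1 -> legal
(5,7): no bracket -> illegal
(6,2): no bracket -> illegal
(6,3): no bracket -> illegal
(6,4): flips 2 -> legal
(6,5): flips 2 -> legal
(6,7): flips 2 -> legal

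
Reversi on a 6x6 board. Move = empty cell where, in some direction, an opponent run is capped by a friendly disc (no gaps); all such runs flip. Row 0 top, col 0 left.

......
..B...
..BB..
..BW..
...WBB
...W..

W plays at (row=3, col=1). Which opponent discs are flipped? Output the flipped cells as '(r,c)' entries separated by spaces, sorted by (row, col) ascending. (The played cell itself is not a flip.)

Dir NW: first cell '.' (not opp) -> no flip
Dir N: first cell '.' (not opp) -> no flip
Dir NE: opp run (2,2), next='.' -> no flip
Dir W: first cell '.' (not opp) -> no flip
Dir E: opp run (3,2) capped by W -> flip
Dir SW: first cell '.' (not opp) -> no flip
Dir S: first cell '.' (not opp) -> no flip
Dir SE: first cell '.' (not opp) -> no flip

Answer: (3,2)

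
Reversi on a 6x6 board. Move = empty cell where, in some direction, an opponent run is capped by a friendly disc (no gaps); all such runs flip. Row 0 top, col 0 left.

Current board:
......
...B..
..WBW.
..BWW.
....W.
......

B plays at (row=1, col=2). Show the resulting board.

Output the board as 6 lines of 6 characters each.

Answer: ......
..BB..
..BBW.
..BWW.
....W.
......

Derivation:
Place B at (1,2); scan 8 dirs for brackets.
Dir NW: first cell '.' (not opp) -> no flip
Dir N: first cell '.' (not opp) -> no flip
Dir NE: first cell '.' (not opp) -> no flip
Dir W: first cell '.' (not opp) -> no flip
Dir E: first cell 'B' (not opp) -> no flip
Dir SW: first cell '.' (not opp) -> no flip
Dir S: opp run (2,2) capped by B -> flip
Dir SE: first cell 'B' (not opp) -> no flip
All flips: (2,2)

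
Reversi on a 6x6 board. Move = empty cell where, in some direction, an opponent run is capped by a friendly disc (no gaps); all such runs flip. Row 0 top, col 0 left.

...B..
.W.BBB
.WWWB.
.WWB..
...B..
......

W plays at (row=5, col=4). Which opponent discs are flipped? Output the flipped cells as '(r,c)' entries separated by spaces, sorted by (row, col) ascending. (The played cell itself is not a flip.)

Answer: (4,3)

Derivation:
Dir NW: opp run (4,3) capped by W -> flip
Dir N: first cell '.' (not opp) -> no flip
Dir NE: first cell '.' (not opp) -> no flip
Dir W: first cell '.' (not opp) -> no flip
Dir E: first cell '.' (not opp) -> no flip
Dir SW: edge -> no flip
Dir S: edge -> no flip
Dir SE: edge -> no flip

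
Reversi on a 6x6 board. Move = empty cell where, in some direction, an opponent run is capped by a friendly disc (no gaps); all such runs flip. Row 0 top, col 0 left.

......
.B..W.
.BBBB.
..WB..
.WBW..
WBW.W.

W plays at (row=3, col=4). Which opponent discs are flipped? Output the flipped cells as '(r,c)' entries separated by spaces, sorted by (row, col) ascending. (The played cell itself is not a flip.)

Answer: (2,4) (3,3)

Derivation:
Dir NW: opp run (2,3), next='.' -> no flip
Dir N: opp run (2,4) capped by W -> flip
Dir NE: first cell '.' (not opp) -> no flip
Dir W: opp run (3,3) capped by W -> flip
Dir E: first cell '.' (not opp) -> no flip
Dir SW: first cell 'W' (not opp) -> no flip
Dir S: first cell '.' (not opp) -> no flip
Dir SE: first cell '.' (not opp) -> no flip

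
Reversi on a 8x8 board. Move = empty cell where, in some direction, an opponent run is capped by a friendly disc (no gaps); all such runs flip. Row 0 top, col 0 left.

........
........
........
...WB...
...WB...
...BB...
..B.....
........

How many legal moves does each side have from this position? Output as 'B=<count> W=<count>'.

Answer: B=5 W=6

Derivation:
-- B to move --
(2,2): flips 1 -> legal
(2,3): flips 2 -> legal
(2,4): no bracket -> illegal
(3,2): flips 2 -> legal
(4,2): flips 1 -> legal
(5,2): flips 1 -> legal
B mobility = 5
-- W to move --
(2,3): no bracket -> illegal
(2,4): no bracket -> illegal
(2,5): flips 1 -> legal
(3,5): flips 1 -> legal
(4,2): no bracket -> illegal
(4,5): flips 1 -> legal
(5,1): no bracket -> illegal
(5,2): no bracket -> illegal
(5,5): flips 1 -> legal
(6,1): no bracket -> illegal
(6,3): flips 1 -> legal
(6,4): no bracket -> illegal
(6,5): flips 1 -> legal
(7,1): no bracket -> illegal
(7,2): no bracket -> illegal
(7,3): no bracket -> illegal
W mobility = 6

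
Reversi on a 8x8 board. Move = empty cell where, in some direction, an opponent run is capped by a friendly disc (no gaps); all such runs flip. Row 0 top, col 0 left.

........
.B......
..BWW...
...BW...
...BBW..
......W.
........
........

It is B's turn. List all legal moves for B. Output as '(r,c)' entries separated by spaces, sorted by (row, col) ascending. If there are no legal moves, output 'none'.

Answer: (1,3) (1,4) (1,5) (2,5) (3,5) (4,6)

Derivation:
(1,2): no bracket -> illegal
(1,3): flips 1 -> legal
(1,4): flips 2 -> legal
(1,5): flips 1 -> legal
(2,5): flips 3 -> legal
(3,2): no bracket -> illegal
(3,5): flips 1 -> legal
(3,6): no bracket -> illegal
(4,6): flips 1 -> legal
(4,7): no bracket -> illegal
(5,4): no bracket -> illegal
(5,5): no bracket -> illegal
(5,7): no bracket -> illegal
(6,5): no bracket -> illegal
(6,6): no bracket -> illegal
(6,7): no bracket -> illegal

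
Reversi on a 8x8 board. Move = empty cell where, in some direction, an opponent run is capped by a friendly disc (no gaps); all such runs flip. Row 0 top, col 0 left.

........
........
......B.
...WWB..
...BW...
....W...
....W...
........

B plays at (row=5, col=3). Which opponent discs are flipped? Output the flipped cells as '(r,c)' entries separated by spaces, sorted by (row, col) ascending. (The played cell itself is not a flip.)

Dir NW: first cell '.' (not opp) -> no flip
Dir N: first cell 'B' (not opp) -> no flip
Dir NE: opp run (4,4) capped by B -> flip
Dir W: first cell '.' (not opp) -> no flip
Dir E: opp run (5,4), next='.' -> no flip
Dir SW: first cell '.' (not opp) -> no flip
Dir S: first cell '.' (not opp) -> no flip
Dir SE: opp run (6,4), next='.' -> no flip

Answer: (4,4)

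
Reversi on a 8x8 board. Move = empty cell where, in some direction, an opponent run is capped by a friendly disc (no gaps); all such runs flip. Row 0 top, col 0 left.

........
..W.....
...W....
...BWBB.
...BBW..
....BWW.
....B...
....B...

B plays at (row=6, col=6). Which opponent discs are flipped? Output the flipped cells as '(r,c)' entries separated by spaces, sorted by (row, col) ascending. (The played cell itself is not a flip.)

Dir NW: opp run (5,5) capped by B -> flip
Dir N: opp run (5,6), next='.' -> no flip
Dir NE: first cell '.' (not opp) -> no flip
Dir W: first cell '.' (not opp) -> no flip
Dir E: first cell '.' (not opp) -> no flip
Dir SW: first cell '.' (not opp) -> no flip
Dir S: first cell '.' (not opp) -> no flip
Dir SE: first cell '.' (not opp) -> no flip

Answer: (5,5)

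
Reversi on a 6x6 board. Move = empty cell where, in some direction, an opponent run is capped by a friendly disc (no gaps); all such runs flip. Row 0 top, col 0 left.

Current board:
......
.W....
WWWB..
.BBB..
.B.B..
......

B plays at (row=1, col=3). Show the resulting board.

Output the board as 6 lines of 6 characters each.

Place B at (1,3); scan 8 dirs for brackets.
Dir NW: first cell '.' (not opp) -> no flip
Dir N: first cell '.' (not opp) -> no flip
Dir NE: first cell '.' (not opp) -> no flip
Dir W: first cell '.' (not opp) -> no flip
Dir E: first cell '.' (not opp) -> no flip
Dir SW: opp run (2,2) capped by B -> flip
Dir S: first cell 'B' (not opp) -> no flip
Dir SE: first cell '.' (not opp) -> no flip
All flips: (2,2)

Answer: ......
.W.B..
WWBB..
.BBB..
.B.B..
......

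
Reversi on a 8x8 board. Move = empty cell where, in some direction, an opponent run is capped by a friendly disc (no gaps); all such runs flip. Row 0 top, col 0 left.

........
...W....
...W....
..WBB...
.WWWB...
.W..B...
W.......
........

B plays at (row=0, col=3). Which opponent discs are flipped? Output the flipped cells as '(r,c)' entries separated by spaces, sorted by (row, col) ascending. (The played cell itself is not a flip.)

Answer: (1,3) (2,3)

Derivation:
Dir NW: edge -> no flip
Dir N: edge -> no flip
Dir NE: edge -> no flip
Dir W: first cell '.' (not opp) -> no flip
Dir E: first cell '.' (not opp) -> no flip
Dir SW: first cell '.' (not opp) -> no flip
Dir S: opp run (1,3) (2,3) capped by B -> flip
Dir SE: first cell '.' (not opp) -> no flip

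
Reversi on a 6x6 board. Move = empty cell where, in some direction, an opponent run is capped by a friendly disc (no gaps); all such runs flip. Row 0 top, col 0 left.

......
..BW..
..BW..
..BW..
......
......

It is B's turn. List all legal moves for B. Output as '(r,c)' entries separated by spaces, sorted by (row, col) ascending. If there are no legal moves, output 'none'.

(0,2): no bracket -> illegal
(0,3): no bracket -> illegal
(0,4): flips 1 -> legal
(1,4): flips 2 -> legal
(2,4): flips 1 -> legal
(3,4): flips 2 -> legal
(4,2): no bracket -> illegal
(4,3): no bracket -> illegal
(4,4): flips 1 -> legal

Answer: (0,4) (1,4) (2,4) (3,4) (4,4)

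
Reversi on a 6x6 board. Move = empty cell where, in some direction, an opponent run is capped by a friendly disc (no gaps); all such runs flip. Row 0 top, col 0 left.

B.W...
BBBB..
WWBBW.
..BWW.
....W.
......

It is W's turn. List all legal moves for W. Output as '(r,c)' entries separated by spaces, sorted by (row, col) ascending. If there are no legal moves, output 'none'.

(0,1): flips 3 -> legal
(0,3): flips 3 -> legal
(0,4): no bracket -> illegal
(1,4): no bracket -> illegal
(3,1): flips 1 -> legal
(4,1): no bracket -> illegal
(4,2): flips 3 -> legal
(4,3): flips 1 -> legal

Answer: (0,1) (0,3) (3,1) (4,2) (4,3)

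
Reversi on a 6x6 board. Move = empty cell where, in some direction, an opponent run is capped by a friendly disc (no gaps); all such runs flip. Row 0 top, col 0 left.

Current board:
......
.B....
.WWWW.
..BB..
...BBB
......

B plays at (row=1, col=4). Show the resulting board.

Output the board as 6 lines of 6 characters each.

Answer: ......
.B..B.
.WWBW.
..BB..
...BBB
......

Derivation:
Place B at (1,4); scan 8 dirs for brackets.
Dir NW: first cell '.' (not opp) -> no flip
Dir N: first cell '.' (not opp) -> no flip
Dir NE: first cell '.' (not opp) -> no flip
Dir W: first cell '.' (not opp) -> no flip
Dir E: first cell '.' (not opp) -> no flip
Dir SW: opp run (2,3) capped by B -> flip
Dir S: opp run (2,4), next='.' -> no flip
Dir SE: first cell '.' (not opp) -> no flip
All flips: (2,3)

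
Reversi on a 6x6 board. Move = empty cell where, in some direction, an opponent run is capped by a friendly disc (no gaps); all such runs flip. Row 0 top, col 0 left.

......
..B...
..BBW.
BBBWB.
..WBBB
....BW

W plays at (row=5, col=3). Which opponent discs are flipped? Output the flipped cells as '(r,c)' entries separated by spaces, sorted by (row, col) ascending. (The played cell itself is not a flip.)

Answer: (4,3) (5,4)

Derivation:
Dir NW: first cell 'W' (not opp) -> no flip
Dir N: opp run (4,3) capped by W -> flip
Dir NE: opp run (4,4), next='.' -> no flip
Dir W: first cell '.' (not opp) -> no flip
Dir E: opp run (5,4) capped by W -> flip
Dir SW: edge -> no flip
Dir S: edge -> no flip
Dir SE: edge -> no flip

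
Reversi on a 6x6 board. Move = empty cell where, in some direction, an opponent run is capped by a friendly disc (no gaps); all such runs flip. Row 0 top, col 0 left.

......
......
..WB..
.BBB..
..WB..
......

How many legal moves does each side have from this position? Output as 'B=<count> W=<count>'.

Answer: B=8 W=4

Derivation:
-- B to move --
(1,1): flips 1 -> legal
(1,2): flips 1 -> legal
(1,3): flips 1 -> legal
(2,1): flips 1 -> legal
(4,1): flips 1 -> legal
(5,1): flips 1 -> legal
(5,2): flips 1 -> legal
(5,3): flips 1 -> legal
B mobility = 8
-- W to move --
(1,2): no bracket -> illegal
(1,3): no bracket -> illegal
(1,4): no bracket -> illegal
(2,0): flips 1 -> legal
(2,1): no bracket -> illegal
(2,4): flips 2 -> legal
(3,0): no bracket -> illegal
(3,4): no bracket -> illegal
(4,0): flips 1 -> legal
(4,1): no bracket -> illegal
(4,4): flips 2 -> legal
(5,2): no bracket -> illegal
(5,3): no bracket -> illegal
(5,4): no bracket -> illegal
W mobility = 4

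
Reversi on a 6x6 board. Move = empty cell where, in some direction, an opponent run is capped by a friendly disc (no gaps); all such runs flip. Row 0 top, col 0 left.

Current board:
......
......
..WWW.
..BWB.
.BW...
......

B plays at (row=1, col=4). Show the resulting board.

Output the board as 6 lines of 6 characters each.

Place B at (1,4); scan 8 dirs for brackets.
Dir NW: first cell '.' (not opp) -> no flip
Dir N: first cell '.' (not opp) -> no flip
Dir NE: first cell '.' (not opp) -> no flip
Dir W: first cell '.' (not opp) -> no flip
Dir E: first cell '.' (not opp) -> no flip
Dir SW: opp run (2,3) capped by B -> flip
Dir S: opp run (2,4) capped by B -> flip
Dir SE: first cell '.' (not opp) -> no flip
All flips: (2,3) (2,4)

Answer: ......
....B.
..WBB.
..BWB.
.BW...
......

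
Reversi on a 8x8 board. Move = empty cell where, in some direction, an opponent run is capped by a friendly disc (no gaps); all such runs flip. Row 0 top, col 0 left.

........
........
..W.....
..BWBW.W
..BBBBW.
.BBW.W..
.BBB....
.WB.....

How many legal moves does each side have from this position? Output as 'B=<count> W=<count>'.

Answer: B=13 W=5

Derivation:
-- B to move --
(1,1): flips 2 -> legal
(1,2): flips 1 -> legal
(1,3): no bracket -> illegal
(2,1): no bracket -> illegal
(2,3): flips 1 -> legal
(2,4): flips 1 -> legal
(2,5): flips 1 -> legal
(2,6): flips 1 -> legal
(2,7): no bracket -> illegal
(3,1): no bracket -> illegal
(3,6): flips 1 -> legal
(4,7): flips 1 -> legal
(5,4): flips 1 -> legal
(5,6): no bracket -> illegal
(5,7): no bracket -> illegal
(6,0): no bracket -> illegal
(6,4): flips 1 -> legal
(6,5): flips 1 -> legal
(6,6): flips 1 -> legal
(7,0): flips 1 -> legal
B mobility = 13
-- W to move --
(2,1): no bracket -> illegal
(2,3): no bracket -> illegal
(2,4): no bracket -> illegal
(2,5): no bracket -> illegal
(3,1): flips 2 -> legal
(3,6): no bracket -> illegal
(4,0): no bracket -> illegal
(4,1): flips 6 -> legal
(5,0): flips 2 -> legal
(5,4): no bracket -> illegal
(5,6): no bracket -> illegal
(6,0): flips 2 -> legal
(6,4): no bracket -> illegal
(7,0): no bracket -> illegal
(7,3): flips 2 -> legal
(7,4): no bracket -> illegal
W mobility = 5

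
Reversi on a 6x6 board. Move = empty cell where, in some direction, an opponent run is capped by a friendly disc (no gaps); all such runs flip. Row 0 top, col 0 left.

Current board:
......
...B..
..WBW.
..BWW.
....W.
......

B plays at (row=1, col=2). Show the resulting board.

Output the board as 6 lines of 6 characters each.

Place B at (1,2); scan 8 dirs for brackets.
Dir NW: first cell '.' (not opp) -> no flip
Dir N: first cell '.' (not opp) -> no flip
Dir NE: first cell '.' (not opp) -> no flip
Dir W: first cell '.' (not opp) -> no flip
Dir E: first cell 'B' (not opp) -> no flip
Dir SW: first cell '.' (not opp) -> no flip
Dir S: opp run (2,2) capped by B -> flip
Dir SE: first cell 'B' (not opp) -> no flip
All flips: (2,2)

Answer: ......
..BB..
..BBW.
..BWW.
....W.
......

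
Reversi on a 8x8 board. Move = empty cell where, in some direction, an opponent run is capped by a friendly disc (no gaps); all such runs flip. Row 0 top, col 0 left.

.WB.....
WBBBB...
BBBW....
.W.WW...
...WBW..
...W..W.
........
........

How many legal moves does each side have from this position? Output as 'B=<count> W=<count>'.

Answer: B=10 W=10

Derivation:
-- B to move --
(0,0): flips 2 -> legal
(2,4): flips 2 -> legal
(2,5): no bracket -> illegal
(3,0): no bracket -> illegal
(3,2): flips 1 -> legal
(3,5): no bracket -> illegal
(3,6): no bracket -> illegal
(4,0): flips 1 -> legal
(4,1): flips 1 -> legal
(4,2): flips 2 -> legal
(4,6): flips 1 -> legal
(4,7): no bracket -> illegal
(5,2): no bracket -> illegal
(5,4): no bracket -> illegal
(5,5): no bracket -> illegal
(5,7): no bracket -> illegal
(6,2): flips 1 -> legal
(6,3): flips 4 -> legal
(6,4): no bracket -> illegal
(6,5): no bracket -> illegal
(6,6): no bracket -> illegal
(6,7): flips 4 -> legal
B mobility = 10
-- W to move --
(0,0): flips 2 -> legal
(0,3): flips 2 -> legal
(0,4): flips 2 -> legal
(0,5): flips 1 -> legal
(1,5): flips 4 -> legal
(2,4): no bracket -> illegal
(2,5): no bracket -> illegal
(3,0): flips 1 -> legal
(3,2): flips 1 -> legal
(3,5): flips 1 -> legal
(5,4): flips 1 -> legal
(5,5): flips 1 -> legal
W mobility = 10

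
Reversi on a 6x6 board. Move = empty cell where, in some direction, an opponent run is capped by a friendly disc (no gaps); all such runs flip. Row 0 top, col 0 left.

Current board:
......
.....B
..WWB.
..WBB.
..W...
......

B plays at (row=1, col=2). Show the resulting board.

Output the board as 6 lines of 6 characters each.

Place B at (1,2); scan 8 dirs for brackets.
Dir NW: first cell '.' (not opp) -> no flip
Dir N: first cell '.' (not opp) -> no flip
Dir NE: first cell '.' (not opp) -> no flip
Dir W: first cell '.' (not opp) -> no flip
Dir E: first cell '.' (not opp) -> no flip
Dir SW: first cell '.' (not opp) -> no flip
Dir S: opp run (2,2) (3,2) (4,2), next='.' -> no flip
Dir SE: opp run (2,3) capped by B -> flip
All flips: (2,3)

Answer: ......
..B..B
..WBB.
..WBB.
..W...
......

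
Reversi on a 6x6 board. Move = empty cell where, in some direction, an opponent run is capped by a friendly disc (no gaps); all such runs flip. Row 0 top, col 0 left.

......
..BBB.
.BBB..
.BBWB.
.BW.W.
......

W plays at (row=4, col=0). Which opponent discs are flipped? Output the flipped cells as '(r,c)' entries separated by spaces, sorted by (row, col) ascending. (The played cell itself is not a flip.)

Dir NW: edge -> no flip
Dir N: first cell '.' (not opp) -> no flip
Dir NE: opp run (3,1) (2,2) (1,3), next='.' -> no flip
Dir W: edge -> no flip
Dir E: opp run (4,1) capped by W -> flip
Dir SW: edge -> no flip
Dir S: first cell '.' (not opp) -> no flip
Dir SE: first cell '.' (not opp) -> no flip

Answer: (4,1)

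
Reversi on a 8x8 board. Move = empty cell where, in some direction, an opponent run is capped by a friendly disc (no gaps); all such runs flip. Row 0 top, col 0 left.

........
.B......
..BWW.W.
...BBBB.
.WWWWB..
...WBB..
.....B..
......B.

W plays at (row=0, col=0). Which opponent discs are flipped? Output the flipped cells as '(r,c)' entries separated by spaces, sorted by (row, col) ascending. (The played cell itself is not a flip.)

Answer: (1,1) (2,2) (3,3)

Derivation:
Dir NW: edge -> no flip
Dir N: edge -> no flip
Dir NE: edge -> no flip
Dir W: edge -> no flip
Dir E: first cell '.' (not opp) -> no flip
Dir SW: edge -> no flip
Dir S: first cell '.' (not opp) -> no flip
Dir SE: opp run (1,1) (2,2) (3,3) capped by W -> flip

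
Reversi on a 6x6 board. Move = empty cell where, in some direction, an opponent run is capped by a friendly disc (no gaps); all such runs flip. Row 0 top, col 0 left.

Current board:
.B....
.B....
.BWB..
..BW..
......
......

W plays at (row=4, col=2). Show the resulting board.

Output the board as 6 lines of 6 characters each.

Answer: .B....
.B....
.BWB..
..WW..
..W...
......

Derivation:
Place W at (4,2); scan 8 dirs for brackets.
Dir NW: first cell '.' (not opp) -> no flip
Dir N: opp run (3,2) capped by W -> flip
Dir NE: first cell 'W' (not opp) -> no flip
Dir W: first cell '.' (not opp) -> no flip
Dir E: first cell '.' (not opp) -> no flip
Dir SW: first cell '.' (not opp) -> no flip
Dir S: first cell '.' (not opp) -> no flip
Dir SE: first cell '.' (not opp) -> no flip
All flips: (3,2)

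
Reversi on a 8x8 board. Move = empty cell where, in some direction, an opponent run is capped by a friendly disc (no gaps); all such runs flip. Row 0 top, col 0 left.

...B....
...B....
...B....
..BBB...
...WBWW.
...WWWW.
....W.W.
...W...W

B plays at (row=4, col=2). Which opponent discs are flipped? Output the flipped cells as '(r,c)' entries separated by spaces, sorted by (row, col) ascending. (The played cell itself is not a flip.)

Answer: (4,3)

Derivation:
Dir NW: first cell '.' (not opp) -> no flip
Dir N: first cell 'B' (not opp) -> no flip
Dir NE: first cell 'B' (not opp) -> no flip
Dir W: first cell '.' (not opp) -> no flip
Dir E: opp run (4,3) capped by B -> flip
Dir SW: first cell '.' (not opp) -> no flip
Dir S: first cell '.' (not opp) -> no flip
Dir SE: opp run (5,3) (6,4), next='.' -> no flip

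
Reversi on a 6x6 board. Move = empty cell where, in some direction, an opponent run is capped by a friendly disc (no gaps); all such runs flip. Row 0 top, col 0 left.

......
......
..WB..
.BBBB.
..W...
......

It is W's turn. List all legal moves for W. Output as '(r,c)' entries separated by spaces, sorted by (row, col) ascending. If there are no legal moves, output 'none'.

Answer: (2,0) (2,4) (4,0) (4,4)

Derivation:
(1,2): no bracket -> illegal
(1,3): no bracket -> illegal
(1,4): no bracket -> illegal
(2,0): flips 1 -> legal
(2,1): no bracket -> illegal
(2,4): flips 2 -> legal
(2,5): no bracket -> illegal
(3,0): no bracket -> illegal
(3,5): no bracket -> illegal
(4,0): flips 1 -> legal
(4,1): no bracket -> illegal
(4,3): no bracket -> illegal
(4,4): flips 1 -> legal
(4,5): no bracket -> illegal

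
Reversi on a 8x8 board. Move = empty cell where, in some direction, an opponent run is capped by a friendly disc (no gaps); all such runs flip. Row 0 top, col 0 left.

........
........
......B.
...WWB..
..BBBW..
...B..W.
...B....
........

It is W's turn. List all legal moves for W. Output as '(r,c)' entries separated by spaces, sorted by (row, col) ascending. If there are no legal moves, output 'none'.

Answer: (2,5) (3,6) (4,1) (5,1) (5,2) (5,4) (5,5) (7,3)

Derivation:
(1,5): no bracket -> illegal
(1,6): no bracket -> illegal
(1,7): no bracket -> illegal
(2,4): no bracket -> illegal
(2,5): flips 1 -> legal
(2,7): no bracket -> illegal
(3,1): no bracket -> illegal
(3,2): no bracket -> illegal
(3,6): flips 1 -> legal
(3,7): no bracket -> illegal
(4,1): flips 3 -> legal
(4,6): no bracket -> illegal
(5,1): flips 1 -> legal
(5,2): flips 1 -> legal
(5,4): flips 1 -> legal
(5,5): flips 1 -> legal
(6,2): no bracket -> illegal
(6,4): no bracket -> illegal
(7,2): no bracket -> illegal
(7,3): flips 3 -> legal
(7,4): no bracket -> illegal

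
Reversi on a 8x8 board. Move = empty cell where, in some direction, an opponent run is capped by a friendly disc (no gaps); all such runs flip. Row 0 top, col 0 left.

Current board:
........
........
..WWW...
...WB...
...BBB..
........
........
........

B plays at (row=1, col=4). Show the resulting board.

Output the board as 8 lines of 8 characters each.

Place B at (1,4); scan 8 dirs for brackets.
Dir NW: first cell '.' (not opp) -> no flip
Dir N: first cell '.' (not opp) -> no flip
Dir NE: first cell '.' (not opp) -> no flip
Dir W: first cell '.' (not opp) -> no flip
Dir E: first cell '.' (not opp) -> no flip
Dir SW: opp run (2,3), next='.' -> no flip
Dir S: opp run (2,4) capped by B -> flip
Dir SE: first cell '.' (not opp) -> no flip
All flips: (2,4)

Answer: ........
....B...
..WWB...
...WB...
...BBB..
........
........
........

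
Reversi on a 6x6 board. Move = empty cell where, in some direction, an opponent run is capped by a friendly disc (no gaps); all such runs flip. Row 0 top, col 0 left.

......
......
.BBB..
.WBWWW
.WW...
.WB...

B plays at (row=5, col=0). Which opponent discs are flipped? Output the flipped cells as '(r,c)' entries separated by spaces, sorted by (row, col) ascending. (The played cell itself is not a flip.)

Dir NW: edge -> no flip
Dir N: first cell '.' (not opp) -> no flip
Dir NE: opp run (4,1) capped by B -> flip
Dir W: edge -> no flip
Dir E: opp run (5,1) capped by B -> flip
Dir SW: edge -> no flip
Dir S: edge -> no flip
Dir SE: edge -> no flip

Answer: (4,1) (5,1)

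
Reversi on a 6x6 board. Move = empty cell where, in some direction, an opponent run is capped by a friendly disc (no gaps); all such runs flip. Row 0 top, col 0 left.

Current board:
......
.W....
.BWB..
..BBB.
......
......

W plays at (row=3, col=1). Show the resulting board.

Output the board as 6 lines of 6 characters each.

Answer: ......
.W....
.WWB..
.WBBB.
......
......

Derivation:
Place W at (3,1); scan 8 dirs for brackets.
Dir NW: first cell '.' (not opp) -> no flip
Dir N: opp run (2,1) capped by W -> flip
Dir NE: first cell 'W' (not opp) -> no flip
Dir W: first cell '.' (not opp) -> no flip
Dir E: opp run (3,2) (3,3) (3,4), next='.' -> no flip
Dir SW: first cell '.' (not opp) -> no flip
Dir S: first cell '.' (not opp) -> no flip
Dir SE: first cell '.' (not opp) -> no flip
All flips: (2,1)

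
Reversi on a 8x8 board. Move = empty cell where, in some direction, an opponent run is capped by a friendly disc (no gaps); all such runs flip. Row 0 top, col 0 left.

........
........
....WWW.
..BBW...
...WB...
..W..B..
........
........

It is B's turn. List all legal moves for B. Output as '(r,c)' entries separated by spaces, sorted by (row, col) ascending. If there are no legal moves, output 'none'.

(1,3): no bracket -> illegal
(1,4): flips 2 -> legal
(1,5): flips 1 -> legal
(1,6): no bracket -> illegal
(1,7): no bracket -> illegal
(2,3): no bracket -> illegal
(2,7): no bracket -> illegal
(3,5): flips 1 -> legal
(3,6): no bracket -> illegal
(3,7): no bracket -> illegal
(4,1): no bracket -> illegal
(4,2): flips 1 -> legal
(4,5): no bracket -> illegal
(5,1): no bracket -> illegal
(5,3): flips 1 -> legal
(5,4): flips 1 -> legal
(6,1): no bracket -> illegal
(6,2): no bracket -> illegal
(6,3): no bracket -> illegal

Answer: (1,4) (1,5) (3,5) (4,2) (5,3) (5,4)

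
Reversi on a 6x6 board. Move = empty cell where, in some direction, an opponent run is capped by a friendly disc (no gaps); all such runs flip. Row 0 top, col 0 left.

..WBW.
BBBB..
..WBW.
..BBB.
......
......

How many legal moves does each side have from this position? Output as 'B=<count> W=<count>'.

Answer: B=8 W=4

Derivation:
-- B to move --
(0,1): flips 1 -> legal
(0,5): flips 1 -> legal
(1,4): flips 1 -> legal
(1,5): flips 1 -> legal
(2,1): flips 1 -> legal
(2,5): flips 1 -> legal
(3,1): flips 1 -> legal
(3,5): flips 1 -> legal
B mobility = 8
-- W to move --
(0,0): flips 1 -> legal
(0,1): no bracket -> illegal
(1,4): no bracket -> illegal
(2,0): flips 1 -> legal
(2,1): no bracket -> illegal
(2,5): no bracket -> illegal
(3,1): no bracket -> illegal
(3,5): no bracket -> illegal
(4,1): no bracket -> illegal
(4,2): flips 2 -> legal
(4,3): no bracket -> illegal
(4,4): flips 2 -> legal
(4,5): no bracket -> illegal
W mobility = 4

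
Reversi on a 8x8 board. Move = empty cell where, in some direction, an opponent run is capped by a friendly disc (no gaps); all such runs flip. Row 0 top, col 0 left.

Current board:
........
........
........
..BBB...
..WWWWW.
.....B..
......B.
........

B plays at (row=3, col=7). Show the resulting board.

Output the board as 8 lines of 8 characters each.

Answer: ........
........
........
..BBB..B
..WWWWB.
.....B..
......B.
........

Derivation:
Place B at (3,7); scan 8 dirs for brackets.
Dir NW: first cell '.' (not opp) -> no flip
Dir N: first cell '.' (not opp) -> no flip
Dir NE: edge -> no flip
Dir W: first cell '.' (not opp) -> no flip
Dir E: edge -> no flip
Dir SW: opp run (4,6) capped by B -> flip
Dir S: first cell '.' (not opp) -> no flip
Dir SE: edge -> no flip
All flips: (4,6)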